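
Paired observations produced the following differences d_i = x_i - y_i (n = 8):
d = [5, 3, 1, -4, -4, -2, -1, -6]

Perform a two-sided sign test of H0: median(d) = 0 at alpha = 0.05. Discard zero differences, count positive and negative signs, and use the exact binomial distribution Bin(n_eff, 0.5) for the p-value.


Step 1: Discard zero differences. Original n = 8; n_eff = number of nonzero differences = 8.
Nonzero differences (with sign): +5, +3, +1, -4, -4, -2, -1, -6
Step 2: Count signs: positive = 3, negative = 5.
Step 3: Under H0: P(positive) = 0.5, so the number of positives S ~ Bin(8, 0.5).
Step 4: Two-sided exact p-value = sum of Bin(8,0.5) probabilities at or below the observed probability = 0.726562.
Step 5: alpha = 0.05. fail to reject H0.

n_eff = 8, pos = 3, neg = 5, p = 0.726562, fail to reject H0.


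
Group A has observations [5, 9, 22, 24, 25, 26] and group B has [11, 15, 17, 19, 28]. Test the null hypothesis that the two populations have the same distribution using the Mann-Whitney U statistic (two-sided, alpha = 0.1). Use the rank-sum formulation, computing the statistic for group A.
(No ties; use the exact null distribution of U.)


Step 1: Combine and sort all 11 observations; assign midranks.
sorted (value, group): (5,X), (9,X), (11,Y), (15,Y), (17,Y), (19,Y), (22,X), (24,X), (25,X), (26,X), (28,Y)
ranks: 5->1, 9->2, 11->3, 15->4, 17->5, 19->6, 22->7, 24->8, 25->9, 26->10, 28->11
Step 2: Rank sum for X: R1 = 1 + 2 + 7 + 8 + 9 + 10 = 37.
Step 3: U_X = R1 - n1(n1+1)/2 = 37 - 6*7/2 = 37 - 21 = 16.
       U_Y = n1*n2 - U_X = 30 - 16 = 14.
Step 4: No ties, so the exact null distribution of U (based on enumerating the C(11,6) = 462 equally likely rank assignments) gives the two-sided p-value.
Step 5: p-value = 0.930736; compare to alpha = 0.1. fail to reject H0.

U_X = 16, p = 0.930736, fail to reject H0 at alpha = 0.1.


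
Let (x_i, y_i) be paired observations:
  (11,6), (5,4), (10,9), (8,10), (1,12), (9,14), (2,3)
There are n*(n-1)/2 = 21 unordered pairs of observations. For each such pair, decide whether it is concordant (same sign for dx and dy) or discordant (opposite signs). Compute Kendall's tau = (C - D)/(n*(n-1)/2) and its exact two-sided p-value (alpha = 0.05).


Step 1: Enumerate the 21 unordered pairs (i,j) with i<j and classify each by sign(x_j-x_i) * sign(y_j-y_i).
  (1,2):dx=-6,dy=-2->C; (1,3):dx=-1,dy=+3->D; (1,4):dx=-3,dy=+4->D; (1,5):dx=-10,dy=+6->D
  (1,6):dx=-2,dy=+8->D; (1,7):dx=-9,dy=-3->C; (2,3):dx=+5,dy=+5->C; (2,4):dx=+3,dy=+6->C
  (2,5):dx=-4,dy=+8->D; (2,6):dx=+4,dy=+10->C; (2,7):dx=-3,dy=-1->C; (3,4):dx=-2,dy=+1->D
  (3,5):dx=-9,dy=+3->D; (3,6):dx=-1,dy=+5->D; (3,7):dx=-8,dy=-6->C; (4,5):dx=-7,dy=+2->D
  (4,6):dx=+1,dy=+4->C; (4,7):dx=-6,dy=-7->C; (5,6):dx=+8,dy=+2->C; (5,7):dx=+1,dy=-9->D
  (6,7):dx=-7,dy=-11->C
Step 2: C = 11, D = 10, total pairs = 21.
Step 3: tau = (C - D)/(n(n-1)/2) = (11 - 10)/21 = 0.047619.
Step 4: Exact two-sided p-value (enumerate n! = 5040 permutations of y under H0): p = 1.000000.
Step 5: alpha = 0.05. fail to reject H0.

tau_b = 0.0476 (C=11, D=10), p = 1.000000, fail to reject H0.


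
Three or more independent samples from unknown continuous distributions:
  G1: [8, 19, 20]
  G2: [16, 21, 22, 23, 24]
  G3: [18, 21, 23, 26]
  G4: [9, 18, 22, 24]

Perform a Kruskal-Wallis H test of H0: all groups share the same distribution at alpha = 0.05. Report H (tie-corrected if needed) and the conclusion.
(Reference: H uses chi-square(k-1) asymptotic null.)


Step 1: Combine all N = 16 observations and assign midranks.
sorted (value, group, rank): (8,G1,1), (9,G4,2), (16,G2,3), (18,G3,4.5), (18,G4,4.5), (19,G1,6), (20,G1,7), (21,G2,8.5), (21,G3,8.5), (22,G2,10.5), (22,G4,10.5), (23,G2,12.5), (23,G3,12.5), (24,G2,14.5), (24,G4,14.5), (26,G3,16)
Step 2: Sum ranks within each group.
R_1 = 14 (n_1 = 3)
R_2 = 49 (n_2 = 5)
R_3 = 41.5 (n_3 = 4)
R_4 = 31.5 (n_4 = 4)
Step 3: H = 12/(N(N+1)) * sum(R_i^2/n_i) - 3(N+1)
     = 12/(16*17) * (14^2/3 + 49^2/5 + 41.5^2/4 + 31.5^2/4) - 3*17
     = 0.044118 * 1224.16 - 51
     = 3.006985.
Step 4: Ties present; correction factor C = 1 - 30/(16^3 - 16) = 0.992647. Corrected H = 3.006985 / 0.992647 = 3.029259.
Step 5: Under H0, H ~ chi^2(3); p-value = 0.387136.
Step 6: alpha = 0.05. fail to reject H0.

H = 3.0293, df = 3, p = 0.387136, fail to reject H0.


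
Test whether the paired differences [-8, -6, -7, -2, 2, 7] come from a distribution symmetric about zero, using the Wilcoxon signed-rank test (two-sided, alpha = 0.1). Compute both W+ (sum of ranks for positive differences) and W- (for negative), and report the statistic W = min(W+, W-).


Step 1: Drop any zero differences (none here) and take |d_i|.
|d| = [8, 6, 7, 2, 2, 7]
Step 2: Midrank |d_i| (ties get averaged ranks).
ranks: |8|->6, |6|->3, |7|->4.5, |2|->1.5, |2|->1.5, |7|->4.5
Step 3: Attach original signs; sum ranks with positive sign and with negative sign.
W+ = 1.5 + 4.5 = 6
W- = 6 + 3 + 4.5 + 1.5 = 15
(Check: W+ + W- = 21 should equal n(n+1)/2 = 21.)
Step 4: Test statistic W = min(W+, W-) = 6.
Step 5: Ties in |d|, so use the tie-corrected normal approximation.
        E[W] = n(n+1)/4 = 6*7/4 = 10.5.
        Tie groups: |d|=2 (t=2), |d|=7 (t=2); sum(t^3 - t) = 12.
        Var[W] = n(n+1)(2n+1)/24 - sum(t^3-t)/48 = 546/24 - 12/48 = 22.5.
        z = (W - E[W]) / sqrt(Var[W]) = (6 - 10.5) / 4.7434 = -0.9487.
        Two-sided p = 2*Phi(z) = 0.342782.
Step 6: alpha = 0.1. fail to reject H0.

W+ = 6, W- = 15, W = min = 6, p = 0.342782, fail to reject H0.


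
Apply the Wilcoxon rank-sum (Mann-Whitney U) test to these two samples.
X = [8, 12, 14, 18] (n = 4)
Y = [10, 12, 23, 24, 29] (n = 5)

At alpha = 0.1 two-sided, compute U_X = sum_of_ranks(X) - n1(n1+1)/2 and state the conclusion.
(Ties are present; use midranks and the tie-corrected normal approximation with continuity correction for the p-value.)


Step 1: Combine and sort all 9 observations; assign midranks.
sorted (value, group): (8,X), (10,Y), (12,X), (12,Y), (14,X), (18,X), (23,Y), (24,Y), (29,Y)
ranks: 8->1, 10->2, 12->3.5, 12->3.5, 14->5, 18->6, 23->7, 24->8, 29->9
Step 2: Rank sum for X: R1 = 1 + 3.5 + 5 + 6 = 15.5.
Step 3: U_X = R1 - n1(n1+1)/2 = 15.5 - 4*5/2 = 15.5 - 10 = 5.5.
       U_Y = n1*n2 - U_X = 20 - 5.5 = 14.5.
Step 4: Ties are present, so use the tie-corrected normal approximation (with continuity correction) for the p-value.
Step 5: p-value = 0.325163; compare to alpha = 0.1. fail to reject H0.

U_X = 5.5, p = 0.325163, fail to reject H0 at alpha = 0.1.


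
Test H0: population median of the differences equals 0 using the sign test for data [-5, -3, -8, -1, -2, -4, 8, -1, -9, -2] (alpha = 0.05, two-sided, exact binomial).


Step 1: Discard zero differences. Original n = 10; n_eff = number of nonzero differences = 10.
Nonzero differences (with sign): -5, -3, -8, -1, -2, -4, +8, -1, -9, -2
Step 2: Count signs: positive = 1, negative = 9.
Step 3: Under H0: P(positive) = 0.5, so the number of positives S ~ Bin(10, 0.5).
Step 4: Two-sided exact p-value = sum of Bin(10,0.5) probabilities at or below the observed probability = 0.021484.
Step 5: alpha = 0.05. reject H0.

n_eff = 10, pos = 1, neg = 9, p = 0.021484, reject H0.


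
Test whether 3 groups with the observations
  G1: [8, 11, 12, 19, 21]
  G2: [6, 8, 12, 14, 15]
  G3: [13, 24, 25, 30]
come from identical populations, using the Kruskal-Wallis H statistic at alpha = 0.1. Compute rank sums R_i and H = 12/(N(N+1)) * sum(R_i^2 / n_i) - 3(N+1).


Step 1: Combine all N = 14 observations and assign midranks.
sorted (value, group, rank): (6,G2,1), (8,G1,2.5), (8,G2,2.5), (11,G1,4), (12,G1,5.5), (12,G2,5.5), (13,G3,7), (14,G2,8), (15,G2,9), (19,G1,10), (21,G1,11), (24,G3,12), (25,G3,13), (30,G3,14)
Step 2: Sum ranks within each group.
R_1 = 33 (n_1 = 5)
R_2 = 26 (n_2 = 5)
R_3 = 46 (n_3 = 4)
Step 3: H = 12/(N(N+1)) * sum(R_i^2/n_i) - 3(N+1)
     = 12/(14*15) * (33^2/5 + 26^2/5 + 46^2/4) - 3*15
     = 0.057143 * 882 - 45
     = 5.400000.
Step 4: Ties present; correction factor C = 1 - 12/(14^3 - 14) = 0.995604. Corrected H = 5.400000 / 0.995604 = 5.423841.
Step 5: Under H0, H ~ chi^2(2); p-value = 0.066409.
Step 6: alpha = 0.1. reject H0.

H = 5.4238, df = 2, p = 0.066409, reject H0.


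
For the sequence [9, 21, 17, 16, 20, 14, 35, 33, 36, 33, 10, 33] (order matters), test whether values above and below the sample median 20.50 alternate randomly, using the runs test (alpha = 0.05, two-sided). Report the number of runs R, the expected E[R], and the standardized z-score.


Step 1: Compute median = 20.50; label A = above, B = below.
Labels in order: BABBBBAAAABA  (n_A = 6, n_B = 6)
Step 2: Count runs R = 6.
Step 3: Under H0 (random ordering), E[R] = 2*n_A*n_B/(n_A+n_B) + 1 = 2*6*6/12 + 1 = 7.0000.
        Var[R] = 2*n_A*n_B*(2*n_A*n_B - n_A - n_B) / ((n_A+n_B)^2 * (n_A+n_B-1)) = 4320/1584 = 2.7273.
        SD[R] = 1.6514.
Step 4: Continuity-corrected z = (R + 0.5 - E[R]) / SD[R] = (6 + 0.5 - 7.0000) / 1.6514 = -0.3028.
Step 5: Two-sided p-value via normal approximation = 2*(1 - Phi(|z|)) = 0.762069.
Step 6: alpha = 0.05. fail to reject H0.

R = 6, z = -0.3028, p = 0.762069, fail to reject H0.


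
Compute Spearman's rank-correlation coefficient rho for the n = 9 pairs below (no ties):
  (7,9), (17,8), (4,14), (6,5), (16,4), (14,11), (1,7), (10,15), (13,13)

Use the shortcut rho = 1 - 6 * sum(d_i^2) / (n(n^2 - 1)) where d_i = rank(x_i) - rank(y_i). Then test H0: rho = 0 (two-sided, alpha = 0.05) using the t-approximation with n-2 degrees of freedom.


Step 1: Rank x and y separately (midranks; no ties here).
rank(x): 7->4, 17->9, 4->2, 6->3, 16->8, 14->7, 1->1, 10->5, 13->6
rank(y): 9->5, 8->4, 14->8, 5->2, 4->1, 11->6, 7->3, 15->9, 13->7
Step 2: d_i = R_x(i) - R_y(i); compute d_i^2.
  (4-5)^2=1, (9-4)^2=25, (2-8)^2=36, (3-2)^2=1, (8-1)^2=49, (7-6)^2=1, (1-3)^2=4, (5-9)^2=16, (6-7)^2=1
sum(d^2) = 134.
Step 3: rho = 1 - 6*134 / (9*(9^2 - 1)) = 1 - 804/720 = -0.116667.
Step 4: Under H0, t = rho * sqrt((n-2)/(1-rho^2)) = -0.3108 ~ t(7).
Step 5: Two-sided p-value from the t-distribution with 7 df = 0.765008.
Step 6: alpha = 0.05. fail to reject H0.

rho = -0.1167, p = 0.765008, fail to reject H0 at alpha = 0.05.


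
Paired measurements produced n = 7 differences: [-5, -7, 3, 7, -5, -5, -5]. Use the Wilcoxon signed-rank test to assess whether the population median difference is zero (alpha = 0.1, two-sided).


Step 1: Drop any zero differences (none here) and take |d_i|.
|d| = [5, 7, 3, 7, 5, 5, 5]
Step 2: Midrank |d_i| (ties get averaged ranks).
ranks: |5|->3.5, |7|->6.5, |3|->1, |7|->6.5, |5|->3.5, |5|->3.5, |5|->3.5
Step 3: Attach original signs; sum ranks with positive sign and with negative sign.
W+ = 1 + 6.5 = 7.5
W- = 3.5 + 6.5 + 3.5 + 3.5 + 3.5 = 20.5
(Check: W+ + W- = 28 should equal n(n+1)/2 = 28.)
Step 4: Test statistic W = min(W+, W-) = 7.5.
Step 5: Ties in |d|, so use the tie-corrected normal approximation.
        E[W] = n(n+1)/4 = 7*8/4 = 14.
        Tie groups: |d|=5 (t=4), |d|=7 (t=2); sum(t^3 - t) = 66.
        Var[W] = n(n+1)(2n+1)/24 - sum(t^3-t)/48 = 840/24 - 66/48 = 33.625.
        z = (W - E[W]) / sqrt(Var[W]) = (7.5 - 14) / 5.7987 = -1.1209.
        Two-sided p = 2*Phi(z) = 0.262314.
Step 6: alpha = 0.1. fail to reject H0.

W+ = 7.5, W- = 20.5, W = min = 7.5, p = 0.262314, fail to reject H0.


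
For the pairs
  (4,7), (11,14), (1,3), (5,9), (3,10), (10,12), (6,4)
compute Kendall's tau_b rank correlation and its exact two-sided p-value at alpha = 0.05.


Step 1: Enumerate the 21 unordered pairs (i,j) with i<j and classify each by sign(x_j-x_i) * sign(y_j-y_i).
  (1,2):dx=+7,dy=+7->C; (1,3):dx=-3,dy=-4->C; (1,4):dx=+1,dy=+2->C; (1,5):dx=-1,dy=+3->D
  (1,6):dx=+6,dy=+5->C; (1,7):dx=+2,dy=-3->D; (2,3):dx=-10,dy=-11->C; (2,4):dx=-6,dy=-5->C
  (2,5):dx=-8,dy=-4->C; (2,6):dx=-1,dy=-2->C; (2,7):dx=-5,dy=-10->C; (3,4):dx=+4,dy=+6->C
  (3,5):dx=+2,dy=+7->C; (3,6):dx=+9,dy=+9->C; (3,7):dx=+5,dy=+1->C; (4,5):dx=-2,dy=+1->D
  (4,6):dx=+5,dy=+3->C; (4,7):dx=+1,dy=-5->D; (5,6):dx=+7,dy=+2->C; (5,7):dx=+3,dy=-6->D
  (6,7):dx=-4,dy=-8->C
Step 2: C = 16, D = 5, total pairs = 21.
Step 3: tau = (C - D)/(n(n-1)/2) = (16 - 5)/21 = 0.523810.
Step 4: Exact two-sided p-value (enumerate n! = 5040 permutations of y under H0): p = 0.136111.
Step 5: alpha = 0.05. fail to reject H0.

tau_b = 0.5238 (C=16, D=5), p = 0.136111, fail to reject H0.


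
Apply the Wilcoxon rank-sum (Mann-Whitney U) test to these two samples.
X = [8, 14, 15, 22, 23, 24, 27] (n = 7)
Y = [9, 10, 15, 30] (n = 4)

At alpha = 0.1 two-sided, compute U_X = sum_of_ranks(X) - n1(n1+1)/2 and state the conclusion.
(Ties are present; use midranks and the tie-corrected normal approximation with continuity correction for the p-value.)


Step 1: Combine and sort all 11 observations; assign midranks.
sorted (value, group): (8,X), (9,Y), (10,Y), (14,X), (15,X), (15,Y), (22,X), (23,X), (24,X), (27,X), (30,Y)
ranks: 8->1, 9->2, 10->3, 14->4, 15->5.5, 15->5.5, 22->7, 23->8, 24->9, 27->10, 30->11
Step 2: Rank sum for X: R1 = 1 + 4 + 5.5 + 7 + 8 + 9 + 10 = 44.5.
Step 3: U_X = R1 - n1(n1+1)/2 = 44.5 - 7*8/2 = 44.5 - 28 = 16.5.
       U_Y = n1*n2 - U_X = 28 - 16.5 = 11.5.
Step 4: Ties are present, so use the tie-corrected normal approximation (with continuity correction) for the p-value.
Step 5: p-value = 0.704817; compare to alpha = 0.1. fail to reject H0.

U_X = 16.5, p = 0.704817, fail to reject H0 at alpha = 0.1.


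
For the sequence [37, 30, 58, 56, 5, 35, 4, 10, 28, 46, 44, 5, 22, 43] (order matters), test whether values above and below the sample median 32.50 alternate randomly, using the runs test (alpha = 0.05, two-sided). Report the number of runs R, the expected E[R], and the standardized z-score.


Step 1: Compute median = 32.50; label A = above, B = below.
Labels in order: ABAABABBBAABBA  (n_A = 7, n_B = 7)
Step 2: Count runs R = 9.
Step 3: Under H0 (random ordering), E[R] = 2*n_A*n_B/(n_A+n_B) + 1 = 2*7*7/14 + 1 = 8.0000.
        Var[R] = 2*n_A*n_B*(2*n_A*n_B - n_A - n_B) / ((n_A+n_B)^2 * (n_A+n_B-1)) = 8232/2548 = 3.2308.
        SD[R] = 1.7974.
Step 4: Continuity-corrected z = (R - 0.5 - E[R]) / SD[R] = (9 - 0.5 - 8.0000) / 1.7974 = 0.2782.
Step 5: Two-sided p-value via normal approximation = 2*(1 - Phi(|z|)) = 0.780879.
Step 6: alpha = 0.05. fail to reject H0.

R = 9, z = 0.2782, p = 0.780879, fail to reject H0.


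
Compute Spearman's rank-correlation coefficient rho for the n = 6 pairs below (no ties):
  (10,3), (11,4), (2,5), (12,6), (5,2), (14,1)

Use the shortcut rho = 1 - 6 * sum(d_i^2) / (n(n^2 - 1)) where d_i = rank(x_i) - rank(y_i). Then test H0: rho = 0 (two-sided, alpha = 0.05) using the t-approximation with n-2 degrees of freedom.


Step 1: Rank x and y separately (midranks; no ties here).
rank(x): 10->3, 11->4, 2->1, 12->5, 5->2, 14->6
rank(y): 3->3, 4->4, 5->5, 6->6, 2->2, 1->1
Step 2: d_i = R_x(i) - R_y(i); compute d_i^2.
  (3-3)^2=0, (4-4)^2=0, (1-5)^2=16, (5-6)^2=1, (2-2)^2=0, (6-1)^2=25
sum(d^2) = 42.
Step 3: rho = 1 - 6*42 / (6*(6^2 - 1)) = 1 - 252/210 = -0.200000.
Step 4: Under H0, t = rho * sqrt((n-2)/(1-rho^2)) = -0.4082 ~ t(4).
Step 5: Two-sided p-value from the t-distribution with 4 df = 0.704000.
Step 6: alpha = 0.05. fail to reject H0.

rho = -0.2000, p = 0.704000, fail to reject H0 at alpha = 0.05.


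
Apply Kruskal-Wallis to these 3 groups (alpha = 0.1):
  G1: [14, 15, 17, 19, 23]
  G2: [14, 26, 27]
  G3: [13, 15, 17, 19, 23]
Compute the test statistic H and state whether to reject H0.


Step 1: Combine all N = 13 observations and assign midranks.
sorted (value, group, rank): (13,G3,1), (14,G1,2.5), (14,G2,2.5), (15,G1,4.5), (15,G3,4.5), (17,G1,6.5), (17,G3,6.5), (19,G1,8.5), (19,G3,8.5), (23,G1,10.5), (23,G3,10.5), (26,G2,12), (27,G2,13)
Step 2: Sum ranks within each group.
R_1 = 32.5 (n_1 = 5)
R_2 = 27.5 (n_2 = 3)
R_3 = 31 (n_3 = 5)
Step 3: H = 12/(N(N+1)) * sum(R_i^2/n_i) - 3(N+1)
     = 12/(13*14) * (32.5^2/5 + 27.5^2/3 + 31^2/5) - 3*14
     = 0.065934 * 655.533 - 42
     = 1.221978.
Step 4: Ties present; correction factor C = 1 - 30/(13^3 - 13) = 0.986264. Corrected H = 1.221978 / 0.986264 = 1.238997.
Step 5: Under H0, H ~ chi^2(2); p-value = 0.538214.
Step 6: alpha = 0.1. fail to reject H0.

H = 1.2390, df = 2, p = 0.538214, fail to reject H0.


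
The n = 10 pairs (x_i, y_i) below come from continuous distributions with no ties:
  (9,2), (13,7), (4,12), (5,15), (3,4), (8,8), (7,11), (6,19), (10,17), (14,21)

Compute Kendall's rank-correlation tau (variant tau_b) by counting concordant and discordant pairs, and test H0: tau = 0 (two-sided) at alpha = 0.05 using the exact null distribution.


Step 1: Enumerate the 45 unordered pairs (i,j) with i<j and classify each by sign(x_j-x_i) * sign(y_j-y_i).
  (1,2):dx=+4,dy=+5->C; (1,3):dx=-5,dy=+10->D; (1,4):dx=-4,dy=+13->D; (1,5):dx=-6,dy=+2->D
  (1,6):dx=-1,dy=+6->D; (1,7):dx=-2,dy=+9->D; (1,8):dx=-3,dy=+17->D; (1,9):dx=+1,dy=+15->C
  (1,10):dx=+5,dy=+19->C; (2,3):dx=-9,dy=+5->D; (2,4):dx=-8,dy=+8->D; (2,5):dx=-10,dy=-3->C
  (2,6):dx=-5,dy=+1->D; (2,7):dx=-6,dy=+4->D; (2,8):dx=-7,dy=+12->D; (2,9):dx=-3,dy=+10->D
  (2,10):dx=+1,dy=+14->C; (3,4):dx=+1,dy=+3->C; (3,5):dx=-1,dy=-8->C; (3,6):dx=+4,dy=-4->D
  (3,7):dx=+3,dy=-1->D; (3,8):dx=+2,dy=+7->C; (3,9):dx=+6,dy=+5->C; (3,10):dx=+10,dy=+9->C
  (4,5):dx=-2,dy=-11->C; (4,6):dx=+3,dy=-7->D; (4,7):dx=+2,dy=-4->D; (4,8):dx=+1,dy=+4->C
  (4,9):dx=+5,dy=+2->C; (4,10):dx=+9,dy=+6->C; (5,6):dx=+5,dy=+4->C; (5,7):dx=+4,dy=+7->C
  (5,8):dx=+3,dy=+15->C; (5,9):dx=+7,dy=+13->C; (5,10):dx=+11,dy=+17->C; (6,7):dx=-1,dy=+3->D
  (6,8):dx=-2,dy=+11->D; (6,9):dx=+2,dy=+9->C; (6,10):dx=+6,dy=+13->C; (7,8):dx=-1,dy=+8->D
  (7,9):dx=+3,dy=+6->C; (7,10):dx=+7,dy=+10->C; (8,9):dx=+4,dy=-2->D; (8,10):dx=+8,dy=+2->C
  (9,10):dx=+4,dy=+4->C
Step 2: C = 25, D = 20, total pairs = 45.
Step 3: tau = (C - D)/(n(n-1)/2) = (25 - 20)/45 = 0.111111.
Step 4: Exact two-sided p-value (enumerate n! = 3628800 permutations of y under H0): p = 0.727490.
Step 5: alpha = 0.05. fail to reject H0.

tau_b = 0.1111 (C=25, D=20), p = 0.727490, fail to reject H0.


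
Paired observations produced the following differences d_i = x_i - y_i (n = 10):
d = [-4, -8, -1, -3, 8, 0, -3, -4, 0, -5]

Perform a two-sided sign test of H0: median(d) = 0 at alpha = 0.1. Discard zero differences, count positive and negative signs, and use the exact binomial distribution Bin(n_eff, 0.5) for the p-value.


Step 1: Discard zero differences. Original n = 10; n_eff = number of nonzero differences = 8.
Nonzero differences (with sign): -4, -8, -1, -3, +8, -3, -4, -5
Step 2: Count signs: positive = 1, negative = 7.
Step 3: Under H0: P(positive) = 0.5, so the number of positives S ~ Bin(8, 0.5).
Step 4: Two-sided exact p-value = sum of Bin(8,0.5) probabilities at or below the observed probability = 0.070312.
Step 5: alpha = 0.1. reject H0.

n_eff = 8, pos = 1, neg = 7, p = 0.070312, reject H0.


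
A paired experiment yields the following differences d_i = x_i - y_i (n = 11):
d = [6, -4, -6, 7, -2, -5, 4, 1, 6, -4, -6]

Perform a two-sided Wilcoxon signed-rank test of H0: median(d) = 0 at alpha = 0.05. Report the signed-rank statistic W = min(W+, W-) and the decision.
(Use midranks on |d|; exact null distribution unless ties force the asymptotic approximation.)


Step 1: Drop any zero differences (none here) and take |d_i|.
|d| = [6, 4, 6, 7, 2, 5, 4, 1, 6, 4, 6]
Step 2: Midrank |d_i| (ties get averaged ranks).
ranks: |6|->8.5, |4|->4, |6|->8.5, |7|->11, |2|->2, |5|->6, |4|->4, |1|->1, |6|->8.5, |4|->4, |6|->8.5
Step 3: Attach original signs; sum ranks with positive sign and with negative sign.
W+ = 8.5 + 11 + 4 + 1 + 8.5 = 33
W- = 4 + 8.5 + 2 + 6 + 4 + 8.5 = 33
(Check: W+ + W- = 66 should equal n(n+1)/2 = 66.)
Step 4: Test statistic W = min(W+, W-) = 33.
Step 5: Ties in |d|, so use the tie-corrected normal approximation.
        E[W] = n(n+1)/4 = 11*12/4 = 33.
        Tie groups: |d|=4 (t=3), |d|=6 (t=4); sum(t^3 - t) = 84.
        Var[W] = n(n+1)(2n+1)/24 - sum(t^3-t)/48 = 3036/24 - 84/48 = 124.75.
        z = (W - E[W]) / sqrt(Var[W]) = (33 - 33) / 11.1692 = 0.0000.
        Two-sided p = 2*Phi(z) = 1.000000.
Step 6: alpha = 0.05. fail to reject H0.

W+ = 33, W- = 33, W = min = 33, p = 1.000000, fail to reject H0.


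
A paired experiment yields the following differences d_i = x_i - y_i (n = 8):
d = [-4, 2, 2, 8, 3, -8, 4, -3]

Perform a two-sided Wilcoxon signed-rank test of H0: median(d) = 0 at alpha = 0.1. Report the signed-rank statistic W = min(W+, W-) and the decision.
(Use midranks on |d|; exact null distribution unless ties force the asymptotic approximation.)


Step 1: Drop any zero differences (none here) and take |d_i|.
|d| = [4, 2, 2, 8, 3, 8, 4, 3]
Step 2: Midrank |d_i| (ties get averaged ranks).
ranks: |4|->5.5, |2|->1.5, |2|->1.5, |8|->7.5, |3|->3.5, |8|->7.5, |4|->5.5, |3|->3.5
Step 3: Attach original signs; sum ranks with positive sign and with negative sign.
W+ = 1.5 + 1.5 + 7.5 + 3.5 + 5.5 = 19.5
W- = 5.5 + 7.5 + 3.5 = 16.5
(Check: W+ + W- = 36 should equal n(n+1)/2 = 36.)
Step 4: Test statistic W = min(W+, W-) = 16.5.
Step 5: Ties in |d|, so use the tie-corrected normal approximation.
        E[W] = n(n+1)/4 = 8*9/4 = 18.
        Tie groups: |d|=2 (t=2), |d|=3 (t=2), |d|=4 (t=2), |d|=8 (t=2); sum(t^3 - t) = 24.
        Var[W] = n(n+1)(2n+1)/24 - sum(t^3-t)/48 = 1224/24 - 24/48 = 50.5.
        z = (W - E[W]) / sqrt(Var[W]) = (16.5 - 18) / 7.1063 = -0.2111.
        Two-sided p = 2*Phi(z) = 0.832825.
Step 6: alpha = 0.1. fail to reject H0.

W+ = 19.5, W- = 16.5, W = min = 16.5, p = 0.832825, fail to reject H0.


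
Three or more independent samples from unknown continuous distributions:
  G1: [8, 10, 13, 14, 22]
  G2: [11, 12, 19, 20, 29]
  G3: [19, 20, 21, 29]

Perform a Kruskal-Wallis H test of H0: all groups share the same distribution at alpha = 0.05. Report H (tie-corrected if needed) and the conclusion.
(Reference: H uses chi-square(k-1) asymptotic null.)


Step 1: Combine all N = 14 observations and assign midranks.
sorted (value, group, rank): (8,G1,1), (10,G1,2), (11,G2,3), (12,G2,4), (13,G1,5), (14,G1,6), (19,G2,7.5), (19,G3,7.5), (20,G2,9.5), (20,G3,9.5), (21,G3,11), (22,G1,12), (29,G2,13.5), (29,G3,13.5)
Step 2: Sum ranks within each group.
R_1 = 26 (n_1 = 5)
R_2 = 37.5 (n_2 = 5)
R_3 = 41.5 (n_3 = 4)
Step 3: H = 12/(N(N+1)) * sum(R_i^2/n_i) - 3(N+1)
     = 12/(14*15) * (26^2/5 + 37.5^2/5 + 41.5^2/4) - 3*15
     = 0.057143 * 847.013 - 45
     = 3.400714.
Step 4: Ties present; correction factor C = 1 - 18/(14^3 - 14) = 0.993407. Corrected H = 3.400714 / 0.993407 = 3.423285.
Step 5: Under H0, H ~ chi^2(2); p-value = 0.180569.
Step 6: alpha = 0.05. fail to reject H0.

H = 3.4233, df = 2, p = 0.180569, fail to reject H0.


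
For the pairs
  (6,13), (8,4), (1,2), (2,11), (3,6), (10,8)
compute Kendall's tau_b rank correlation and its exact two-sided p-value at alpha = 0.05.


Step 1: Enumerate the 15 unordered pairs (i,j) with i<j and classify each by sign(x_j-x_i) * sign(y_j-y_i).
  (1,2):dx=+2,dy=-9->D; (1,3):dx=-5,dy=-11->C; (1,4):dx=-4,dy=-2->C; (1,5):dx=-3,dy=-7->C
  (1,6):dx=+4,dy=-5->D; (2,3):dx=-7,dy=-2->C; (2,4):dx=-6,dy=+7->D; (2,5):dx=-5,dy=+2->D
  (2,6):dx=+2,dy=+4->C; (3,4):dx=+1,dy=+9->C; (3,5):dx=+2,dy=+4->C; (3,6):dx=+9,dy=+6->C
  (4,5):dx=+1,dy=-5->D; (4,6):dx=+8,dy=-3->D; (5,6):dx=+7,dy=+2->C
Step 2: C = 9, D = 6, total pairs = 15.
Step 3: tau = (C - D)/(n(n-1)/2) = (9 - 6)/15 = 0.200000.
Step 4: Exact two-sided p-value (enumerate n! = 720 permutations of y under H0): p = 0.719444.
Step 5: alpha = 0.05. fail to reject H0.

tau_b = 0.2000 (C=9, D=6), p = 0.719444, fail to reject H0.


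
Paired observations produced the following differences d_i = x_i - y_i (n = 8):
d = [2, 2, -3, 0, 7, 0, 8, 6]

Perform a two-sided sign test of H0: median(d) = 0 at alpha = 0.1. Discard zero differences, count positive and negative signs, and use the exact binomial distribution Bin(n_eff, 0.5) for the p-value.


Step 1: Discard zero differences. Original n = 8; n_eff = number of nonzero differences = 6.
Nonzero differences (with sign): +2, +2, -3, +7, +8, +6
Step 2: Count signs: positive = 5, negative = 1.
Step 3: Under H0: P(positive) = 0.5, so the number of positives S ~ Bin(6, 0.5).
Step 4: Two-sided exact p-value = sum of Bin(6,0.5) probabilities at or below the observed probability = 0.218750.
Step 5: alpha = 0.1. fail to reject H0.

n_eff = 6, pos = 5, neg = 1, p = 0.218750, fail to reject H0.


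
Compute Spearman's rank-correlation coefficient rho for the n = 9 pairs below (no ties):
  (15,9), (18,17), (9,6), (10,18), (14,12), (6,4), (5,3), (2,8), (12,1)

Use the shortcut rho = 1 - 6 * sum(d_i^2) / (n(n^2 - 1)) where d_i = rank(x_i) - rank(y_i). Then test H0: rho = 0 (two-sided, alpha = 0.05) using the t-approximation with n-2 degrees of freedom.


Step 1: Rank x and y separately (midranks; no ties here).
rank(x): 15->8, 18->9, 9->4, 10->5, 14->7, 6->3, 5->2, 2->1, 12->6
rank(y): 9->6, 17->8, 6->4, 18->9, 12->7, 4->3, 3->2, 8->5, 1->1
Step 2: d_i = R_x(i) - R_y(i); compute d_i^2.
  (8-6)^2=4, (9-8)^2=1, (4-4)^2=0, (5-9)^2=16, (7-7)^2=0, (3-3)^2=0, (2-2)^2=0, (1-5)^2=16, (6-1)^2=25
sum(d^2) = 62.
Step 3: rho = 1 - 6*62 / (9*(9^2 - 1)) = 1 - 372/720 = 0.483333.
Step 4: Under H0, t = rho * sqrt((n-2)/(1-rho^2)) = 1.4607 ~ t(7).
Step 5: Two-sided p-value from the t-distribution with 7 df = 0.187470.
Step 6: alpha = 0.05. fail to reject H0.

rho = 0.4833, p = 0.187470, fail to reject H0 at alpha = 0.05.


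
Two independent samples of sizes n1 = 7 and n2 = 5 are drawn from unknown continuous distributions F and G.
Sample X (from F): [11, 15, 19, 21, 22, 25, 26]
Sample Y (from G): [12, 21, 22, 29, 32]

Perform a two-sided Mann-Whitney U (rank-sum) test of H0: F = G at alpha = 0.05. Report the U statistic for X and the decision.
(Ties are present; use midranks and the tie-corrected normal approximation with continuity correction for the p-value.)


Step 1: Combine and sort all 12 observations; assign midranks.
sorted (value, group): (11,X), (12,Y), (15,X), (19,X), (21,X), (21,Y), (22,X), (22,Y), (25,X), (26,X), (29,Y), (32,Y)
ranks: 11->1, 12->2, 15->3, 19->4, 21->5.5, 21->5.5, 22->7.5, 22->7.5, 25->9, 26->10, 29->11, 32->12
Step 2: Rank sum for X: R1 = 1 + 3 + 4 + 5.5 + 7.5 + 9 + 10 = 40.
Step 3: U_X = R1 - n1(n1+1)/2 = 40 - 7*8/2 = 40 - 28 = 12.
       U_Y = n1*n2 - U_X = 35 - 12 = 23.
Step 4: Ties are present, so use the tie-corrected normal approximation (with continuity correction) for the p-value.
Step 5: p-value = 0.415157; compare to alpha = 0.05. fail to reject H0.

U_X = 12, p = 0.415157, fail to reject H0 at alpha = 0.05.


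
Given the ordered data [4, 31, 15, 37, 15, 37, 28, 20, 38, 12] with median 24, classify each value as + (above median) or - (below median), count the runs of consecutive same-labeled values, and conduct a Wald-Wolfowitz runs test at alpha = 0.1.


Step 1: Compute median = 24; label A = above, B = below.
Labels in order: BABABAABAB  (n_A = 5, n_B = 5)
Step 2: Count runs R = 9.
Step 3: Under H0 (random ordering), E[R] = 2*n_A*n_B/(n_A+n_B) + 1 = 2*5*5/10 + 1 = 6.0000.
        Var[R] = 2*n_A*n_B*(2*n_A*n_B - n_A - n_B) / ((n_A+n_B)^2 * (n_A+n_B-1)) = 2000/900 = 2.2222.
        SD[R] = 1.4907.
Step 4: Continuity-corrected z = (R - 0.5 - E[R]) / SD[R] = (9 - 0.5 - 6.0000) / 1.4907 = 1.6771.
Step 5: Two-sided p-value via normal approximation = 2*(1 - Phi(|z|)) = 0.093533.
Step 6: alpha = 0.1. reject H0.

R = 9, z = 1.6771, p = 0.093533, reject H0.


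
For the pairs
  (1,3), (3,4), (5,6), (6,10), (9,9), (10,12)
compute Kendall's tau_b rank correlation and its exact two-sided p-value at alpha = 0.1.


Step 1: Enumerate the 15 unordered pairs (i,j) with i<j and classify each by sign(x_j-x_i) * sign(y_j-y_i).
  (1,2):dx=+2,dy=+1->C; (1,3):dx=+4,dy=+3->C; (1,4):dx=+5,dy=+7->C; (1,5):dx=+8,dy=+6->C
  (1,6):dx=+9,dy=+9->C; (2,3):dx=+2,dy=+2->C; (2,4):dx=+3,dy=+6->C; (2,5):dx=+6,dy=+5->C
  (2,6):dx=+7,dy=+8->C; (3,4):dx=+1,dy=+4->C; (3,5):dx=+4,dy=+3->C; (3,6):dx=+5,dy=+6->C
  (4,5):dx=+3,dy=-1->D; (4,6):dx=+4,dy=+2->C; (5,6):dx=+1,dy=+3->C
Step 2: C = 14, D = 1, total pairs = 15.
Step 3: tau = (C - D)/(n(n-1)/2) = (14 - 1)/15 = 0.866667.
Step 4: Exact two-sided p-value (enumerate n! = 720 permutations of y under H0): p = 0.016667.
Step 5: alpha = 0.1. reject H0.

tau_b = 0.8667 (C=14, D=1), p = 0.016667, reject H0.


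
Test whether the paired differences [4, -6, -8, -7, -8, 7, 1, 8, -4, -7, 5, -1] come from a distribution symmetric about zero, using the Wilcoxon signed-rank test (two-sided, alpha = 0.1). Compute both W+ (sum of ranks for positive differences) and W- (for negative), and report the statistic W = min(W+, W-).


Step 1: Drop any zero differences (none here) and take |d_i|.
|d| = [4, 6, 8, 7, 8, 7, 1, 8, 4, 7, 5, 1]
Step 2: Midrank |d_i| (ties get averaged ranks).
ranks: |4|->3.5, |6|->6, |8|->11, |7|->8, |8|->11, |7|->8, |1|->1.5, |8|->11, |4|->3.5, |7|->8, |5|->5, |1|->1.5
Step 3: Attach original signs; sum ranks with positive sign and with negative sign.
W+ = 3.5 + 8 + 1.5 + 11 + 5 = 29
W- = 6 + 11 + 8 + 11 + 3.5 + 8 + 1.5 = 49
(Check: W+ + W- = 78 should equal n(n+1)/2 = 78.)
Step 4: Test statistic W = min(W+, W-) = 29.
Step 5: Ties in |d|, so use the tie-corrected normal approximation.
        E[W] = n(n+1)/4 = 12*13/4 = 39.
        Tie groups: |d|=1 (t=2), |d|=4 (t=2), |d|=7 (t=3), |d|=8 (t=3); sum(t^3 - t) = 60.
        Var[W] = n(n+1)(2n+1)/24 - sum(t^3-t)/48 = 3900/24 - 60/48 = 161.25.
        z = (W - E[W]) / sqrt(Var[W]) = (29 - 39) / 12.6984 = -0.7875.
        Two-sided p = 2*Phi(z) = 0.430990.
Step 6: alpha = 0.1. fail to reject H0.

W+ = 29, W- = 49, W = min = 29, p = 0.430990, fail to reject H0.


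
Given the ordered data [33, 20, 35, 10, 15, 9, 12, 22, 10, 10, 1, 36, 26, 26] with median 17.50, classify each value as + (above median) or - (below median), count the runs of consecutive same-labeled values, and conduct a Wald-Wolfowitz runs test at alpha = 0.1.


Step 1: Compute median = 17.50; label A = above, B = below.
Labels in order: AAABBBBABBBAAA  (n_A = 7, n_B = 7)
Step 2: Count runs R = 5.
Step 3: Under H0 (random ordering), E[R] = 2*n_A*n_B/(n_A+n_B) + 1 = 2*7*7/14 + 1 = 8.0000.
        Var[R] = 2*n_A*n_B*(2*n_A*n_B - n_A - n_B) / ((n_A+n_B)^2 * (n_A+n_B-1)) = 8232/2548 = 3.2308.
        SD[R] = 1.7974.
Step 4: Continuity-corrected z = (R + 0.5 - E[R]) / SD[R] = (5 + 0.5 - 8.0000) / 1.7974 = -1.3909.
Step 5: Two-sided p-value via normal approximation = 2*(1 - Phi(|z|)) = 0.164264.
Step 6: alpha = 0.1. fail to reject H0.

R = 5, z = -1.3909, p = 0.164264, fail to reject H0.


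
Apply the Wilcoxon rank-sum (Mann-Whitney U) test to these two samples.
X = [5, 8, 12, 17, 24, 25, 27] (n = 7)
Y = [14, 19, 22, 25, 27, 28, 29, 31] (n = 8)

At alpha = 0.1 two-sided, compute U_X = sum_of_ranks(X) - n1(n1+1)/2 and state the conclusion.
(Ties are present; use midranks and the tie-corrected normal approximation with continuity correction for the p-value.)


Step 1: Combine and sort all 15 observations; assign midranks.
sorted (value, group): (5,X), (8,X), (12,X), (14,Y), (17,X), (19,Y), (22,Y), (24,X), (25,X), (25,Y), (27,X), (27,Y), (28,Y), (29,Y), (31,Y)
ranks: 5->1, 8->2, 12->3, 14->4, 17->5, 19->6, 22->7, 24->8, 25->9.5, 25->9.5, 27->11.5, 27->11.5, 28->13, 29->14, 31->15
Step 2: Rank sum for X: R1 = 1 + 2 + 3 + 5 + 8 + 9.5 + 11.5 = 40.
Step 3: U_X = R1 - n1(n1+1)/2 = 40 - 7*8/2 = 40 - 28 = 12.
       U_Y = n1*n2 - U_X = 56 - 12 = 44.
Step 4: Ties are present, so use the tie-corrected normal approximation (with continuity correction) for the p-value.
Step 5: p-value = 0.072337; compare to alpha = 0.1. reject H0.

U_X = 12, p = 0.072337, reject H0 at alpha = 0.1.


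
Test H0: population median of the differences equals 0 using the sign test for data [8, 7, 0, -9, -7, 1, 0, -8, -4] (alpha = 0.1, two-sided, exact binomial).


Step 1: Discard zero differences. Original n = 9; n_eff = number of nonzero differences = 7.
Nonzero differences (with sign): +8, +7, -9, -7, +1, -8, -4
Step 2: Count signs: positive = 3, negative = 4.
Step 3: Under H0: P(positive) = 0.5, so the number of positives S ~ Bin(7, 0.5).
Step 4: Two-sided exact p-value = sum of Bin(7,0.5) probabilities at or below the observed probability = 1.000000.
Step 5: alpha = 0.1. fail to reject H0.

n_eff = 7, pos = 3, neg = 4, p = 1.000000, fail to reject H0.


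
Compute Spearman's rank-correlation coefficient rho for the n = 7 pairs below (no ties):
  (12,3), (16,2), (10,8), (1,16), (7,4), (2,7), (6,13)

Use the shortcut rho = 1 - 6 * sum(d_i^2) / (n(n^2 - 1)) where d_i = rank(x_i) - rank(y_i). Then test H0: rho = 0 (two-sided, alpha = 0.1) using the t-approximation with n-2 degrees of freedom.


Step 1: Rank x and y separately (midranks; no ties here).
rank(x): 12->6, 16->7, 10->5, 1->1, 7->4, 2->2, 6->3
rank(y): 3->2, 2->1, 8->5, 16->7, 4->3, 7->4, 13->6
Step 2: d_i = R_x(i) - R_y(i); compute d_i^2.
  (6-2)^2=16, (7-1)^2=36, (5-5)^2=0, (1-7)^2=36, (4-3)^2=1, (2-4)^2=4, (3-6)^2=9
sum(d^2) = 102.
Step 3: rho = 1 - 6*102 / (7*(7^2 - 1)) = 1 - 612/336 = -0.821429.
Step 4: Under H0, t = rho * sqrt((n-2)/(1-rho^2)) = -3.2206 ~ t(5).
Step 5: Two-sided p-value from the t-distribution with 5 df = 0.023449.
Step 6: alpha = 0.1. reject H0.

rho = -0.8214, p = 0.023449, reject H0 at alpha = 0.1.


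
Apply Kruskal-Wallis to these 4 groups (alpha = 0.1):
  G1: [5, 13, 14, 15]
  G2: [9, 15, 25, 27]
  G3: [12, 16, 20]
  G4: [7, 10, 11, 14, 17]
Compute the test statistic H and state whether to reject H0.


Step 1: Combine all N = 16 observations and assign midranks.
sorted (value, group, rank): (5,G1,1), (7,G4,2), (9,G2,3), (10,G4,4), (11,G4,5), (12,G3,6), (13,G1,7), (14,G1,8.5), (14,G4,8.5), (15,G1,10.5), (15,G2,10.5), (16,G3,12), (17,G4,13), (20,G3,14), (25,G2,15), (27,G2,16)
Step 2: Sum ranks within each group.
R_1 = 27 (n_1 = 4)
R_2 = 44.5 (n_2 = 4)
R_3 = 32 (n_3 = 3)
R_4 = 32.5 (n_4 = 5)
Step 3: H = 12/(N(N+1)) * sum(R_i^2/n_i) - 3(N+1)
     = 12/(16*17) * (27^2/4 + 44.5^2/4 + 32^2/3 + 32.5^2/5) - 3*17
     = 0.044118 * 1229.9 - 51
     = 3.260110.
Step 4: Ties present; correction factor C = 1 - 12/(16^3 - 16) = 0.997059. Corrected H = 3.260110 / 0.997059 = 3.269727.
Step 5: Under H0, H ~ chi^2(3); p-value = 0.351878.
Step 6: alpha = 0.1. fail to reject H0.

H = 3.2697, df = 3, p = 0.351878, fail to reject H0.


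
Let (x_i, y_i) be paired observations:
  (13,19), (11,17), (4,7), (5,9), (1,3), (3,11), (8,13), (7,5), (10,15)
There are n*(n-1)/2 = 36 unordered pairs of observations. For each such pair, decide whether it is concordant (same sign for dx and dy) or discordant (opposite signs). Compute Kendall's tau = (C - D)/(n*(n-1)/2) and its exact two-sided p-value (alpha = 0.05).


Step 1: Enumerate the 36 unordered pairs (i,j) with i<j and classify each by sign(x_j-x_i) * sign(y_j-y_i).
  (1,2):dx=-2,dy=-2->C; (1,3):dx=-9,dy=-12->C; (1,4):dx=-8,dy=-10->C; (1,5):dx=-12,dy=-16->C
  (1,6):dx=-10,dy=-8->C; (1,7):dx=-5,dy=-6->C; (1,8):dx=-6,dy=-14->C; (1,9):dx=-3,dy=-4->C
  (2,3):dx=-7,dy=-10->C; (2,4):dx=-6,dy=-8->C; (2,5):dx=-10,dy=-14->C; (2,6):dx=-8,dy=-6->C
  (2,7):dx=-3,dy=-4->C; (2,8):dx=-4,dy=-12->C; (2,9):dx=-1,dy=-2->C; (3,4):dx=+1,dy=+2->C
  (3,5):dx=-3,dy=-4->C; (3,6):dx=-1,dy=+4->D; (3,7):dx=+4,dy=+6->C; (3,8):dx=+3,dy=-2->D
  (3,9):dx=+6,dy=+8->C; (4,5):dx=-4,dy=-6->C; (4,6):dx=-2,dy=+2->D; (4,7):dx=+3,dy=+4->C
  (4,8):dx=+2,dy=-4->D; (4,9):dx=+5,dy=+6->C; (5,6):dx=+2,dy=+8->C; (5,7):dx=+7,dy=+10->C
  (5,8):dx=+6,dy=+2->C; (5,9):dx=+9,dy=+12->C; (6,7):dx=+5,dy=+2->C; (6,8):dx=+4,dy=-6->D
  (6,9):dx=+7,dy=+4->C; (7,8):dx=-1,dy=-8->C; (7,9):dx=+2,dy=+2->C; (8,9):dx=+3,dy=+10->C
Step 2: C = 31, D = 5, total pairs = 36.
Step 3: tau = (C - D)/(n(n-1)/2) = (31 - 5)/36 = 0.722222.
Step 4: Exact two-sided p-value (enumerate n! = 362880 permutations of y under H0): p = 0.005886.
Step 5: alpha = 0.05. reject H0.

tau_b = 0.7222 (C=31, D=5), p = 0.005886, reject H0.


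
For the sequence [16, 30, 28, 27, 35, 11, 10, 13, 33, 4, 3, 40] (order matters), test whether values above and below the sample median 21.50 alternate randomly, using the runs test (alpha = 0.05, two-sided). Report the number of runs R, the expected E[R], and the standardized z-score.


Step 1: Compute median = 21.50; label A = above, B = below.
Labels in order: BAAAABBBABBA  (n_A = 6, n_B = 6)
Step 2: Count runs R = 6.
Step 3: Under H0 (random ordering), E[R] = 2*n_A*n_B/(n_A+n_B) + 1 = 2*6*6/12 + 1 = 7.0000.
        Var[R] = 2*n_A*n_B*(2*n_A*n_B - n_A - n_B) / ((n_A+n_B)^2 * (n_A+n_B-1)) = 4320/1584 = 2.7273.
        SD[R] = 1.6514.
Step 4: Continuity-corrected z = (R + 0.5 - E[R]) / SD[R] = (6 + 0.5 - 7.0000) / 1.6514 = -0.3028.
Step 5: Two-sided p-value via normal approximation = 2*(1 - Phi(|z|)) = 0.762069.
Step 6: alpha = 0.05. fail to reject H0.

R = 6, z = -0.3028, p = 0.762069, fail to reject H0.


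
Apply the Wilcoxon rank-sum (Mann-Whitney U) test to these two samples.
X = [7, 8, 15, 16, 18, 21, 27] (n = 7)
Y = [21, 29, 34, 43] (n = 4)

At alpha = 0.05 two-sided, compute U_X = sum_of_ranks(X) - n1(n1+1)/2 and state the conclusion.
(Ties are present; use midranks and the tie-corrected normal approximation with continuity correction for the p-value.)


Step 1: Combine and sort all 11 observations; assign midranks.
sorted (value, group): (7,X), (8,X), (15,X), (16,X), (18,X), (21,X), (21,Y), (27,X), (29,Y), (34,Y), (43,Y)
ranks: 7->1, 8->2, 15->3, 16->4, 18->5, 21->6.5, 21->6.5, 27->8, 29->9, 34->10, 43->11
Step 2: Rank sum for X: R1 = 1 + 2 + 3 + 4 + 5 + 6.5 + 8 = 29.5.
Step 3: U_X = R1 - n1(n1+1)/2 = 29.5 - 7*8/2 = 29.5 - 28 = 1.5.
       U_Y = n1*n2 - U_X = 28 - 1.5 = 26.5.
Step 4: Ties are present, so use the tie-corrected normal approximation (with continuity correction) for the p-value.
Step 5: p-value = 0.023029; compare to alpha = 0.05. reject H0.

U_X = 1.5, p = 0.023029, reject H0 at alpha = 0.05.


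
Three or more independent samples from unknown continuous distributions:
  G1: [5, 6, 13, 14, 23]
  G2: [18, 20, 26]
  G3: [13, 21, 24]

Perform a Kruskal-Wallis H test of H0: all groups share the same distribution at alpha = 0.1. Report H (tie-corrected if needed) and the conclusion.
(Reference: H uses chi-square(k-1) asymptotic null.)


Step 1: Combine all N = 11 observations and assign midranks.
sorted (value, group, rank): (5,G1,1), (6,G1,2), (13,G1,3.5), (13,G3,3.5), (14,G1,5), (18,G2,6), (20,G2,7), (21,G3,8), (23,G1,9), (24,G3,10), (26,G2,11)
Step 2: Sum ranks within each group.
R_1 = 20.5 (n_1 = 5)
R_2 = 24 (n_2 = 3)
R_3 = 21.5 (n_3 = 3)
Step 3: H = 12/(N(N+1)) * sum(R_i^2/n_i) - 3(N+1)
     = 12/(11*12) * (20.5^2/5 + 24^2/3 + 21.5^2/3) - 3*12
     = 0.090909 * 430.133 - 36
     = 3.103030.
Step 4: Ties present; correction factor C = 1 - 6/(11^3 - 11) = 0.995455. Corrected H = 3.103030 / 0.995455 = 3.117199.
Step 5: Under H0, H ~ chi^2(2); p-value = 0.210431.
Step 6: alpha = 0.1. fail to reject H0.

H = 3.1172, df = 2, p = 0.210431, fail to reject H0.


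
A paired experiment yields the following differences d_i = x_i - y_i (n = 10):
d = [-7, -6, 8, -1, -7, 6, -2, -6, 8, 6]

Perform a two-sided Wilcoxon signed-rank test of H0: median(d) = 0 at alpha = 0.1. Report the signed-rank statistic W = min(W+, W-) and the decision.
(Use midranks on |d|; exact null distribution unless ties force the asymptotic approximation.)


Step 1: Drop any zero differences (none here) and take |d_i|.
|d| = [7, 6, 8, 1, 7, 6, 2, 6, 8, 6]
Step 2: Midrank |d_i| (ties get averaged ranks).
ranks: |7|->7.5, |6|->4.5, |8|->9.5, |1|->1, |7|->7.5, |6|->4.5, |2|->2, |6|->4.5, |8|->9.5, |6|->4.5
Step 3: Attach original signs; sum ranks with positive sign and with negative sign.
W+ = 9.5 + 4.5 + 9.5 + 4.5 = 28
W- = 7.5 + 4.5 + 1 + 7.5 + 2 + 4.5 = 27
(Check: W+ + W- = 55 should equal n(n+1)/2 = 55.)
Step 4: Test statistic W = min(W+, W-) = 27.
Step 5: Ties in |d|, so use the tie-corrected normal approximation.
        E[W] = n(n+1)/4 = 10*11/4 = 27.5.
        Tie groups: |d|=6 (t=4), |d|=7 (t=2), |d|=8 (t=2); sum(t^3 - t) = 72.
        Var[W] = n(n+1)(2n+1)/24 - sum(t^3-t)/48 = 2310/24 - 72/48 = 94.75.
        z = (W - E[W]) / sqrt(Var[W]) = (27 - 27.5) / 9.7340 = -0.0514.
        Two-sided p = 2*Phi(z) = 0.959033.
Step 6: alpha = 0.1. fail to reject H0.

W+ = 28, W- = 27, W = min = 27, p = 0.959033, fail to reject H0.


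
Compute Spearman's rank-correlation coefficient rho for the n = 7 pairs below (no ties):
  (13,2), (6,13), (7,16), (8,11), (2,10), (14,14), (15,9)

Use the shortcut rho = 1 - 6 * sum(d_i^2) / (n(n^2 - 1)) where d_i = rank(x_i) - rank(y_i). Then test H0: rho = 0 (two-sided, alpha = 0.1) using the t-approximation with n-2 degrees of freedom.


Step 1: Rank x and y separately (midranks; no ties here).
rank(x): 13->5, 6->2, 7->3, 8->4, 2->1, 14->6, 15->7
rank(y): 2->1, 13->5, 16->7, 11->4, 10->3, 14->6, 9->2
Step 2: d_i = R_x(i) - R_y(i); compute d_i^2.
  (5-1)^2=16, (2-5)^2=9, (3-7)^2=16, (4-4)^2=0, (1-3)^2=4, (6-6)^2=0, (7-2)^2=25
sum(d^2) = 70.
Step 3: rho = 1 - 6*70 / (7*(7^2 - 1)) = 1 - 420/336 = -0.250000.
Step 4: Under H0, t = rho * sqrt((n-2)/(1-rho^2)) = -0.5774 ~ t(5).
Step 5: Two-sided p-value from the t-distribution with 5 df = 0.588724.
Step 6: alpha = 0.1. fail to reject H0.

rho = -0.2500, p = 0.588724, fail to reject H0 at alpha = 0.1.
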